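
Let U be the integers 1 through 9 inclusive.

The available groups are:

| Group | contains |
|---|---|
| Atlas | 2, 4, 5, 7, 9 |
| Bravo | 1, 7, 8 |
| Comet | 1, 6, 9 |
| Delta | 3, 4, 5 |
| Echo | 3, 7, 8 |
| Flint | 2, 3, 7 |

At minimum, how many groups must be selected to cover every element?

Take {Atlas, Comet, Echo}. Their union is {1, 2, 3, 4, 5, 6, 7, 8, 9}, which is all 9 elements.
Only Comet contains 6, so Comet is forced; the remaining 6 elements need at least 2 more groups (each remaining group adds at most 4) — so at least 3 groups are needed, and 3 is optimal.

3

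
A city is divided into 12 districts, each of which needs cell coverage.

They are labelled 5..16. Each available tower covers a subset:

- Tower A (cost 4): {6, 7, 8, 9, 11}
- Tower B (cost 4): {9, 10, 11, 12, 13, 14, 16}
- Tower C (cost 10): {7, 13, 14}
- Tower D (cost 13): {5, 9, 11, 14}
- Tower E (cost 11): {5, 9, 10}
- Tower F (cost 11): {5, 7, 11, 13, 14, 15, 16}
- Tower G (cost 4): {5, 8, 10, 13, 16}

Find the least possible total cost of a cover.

19

A, B, F together cover every district (A ∪ B ∪ F = {5, 6, 7, 8, 9, 10, 11, 12, 13, 14, 15, 16}); total cost 4 + 4 + 11 = 19.
The greedy pick B, A, G, F costs 23; no covering selection beats 19.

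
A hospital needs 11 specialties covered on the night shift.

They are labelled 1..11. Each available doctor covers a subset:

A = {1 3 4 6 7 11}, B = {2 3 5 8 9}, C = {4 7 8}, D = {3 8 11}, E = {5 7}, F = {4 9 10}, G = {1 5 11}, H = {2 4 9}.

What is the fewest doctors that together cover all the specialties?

3

A and B and F together: A ∪ B ∪ F = {1, 2, 3, 4, 5, 6, 7, 8, 9, 10, 11} — every specialty is covered.
Only A contains 6, so A is forced; the remaining 5 specialties need at least 2 more doctors (each remaining doctor adds at most 4) — so at least 3 doctors are needed, and 3 is optimal.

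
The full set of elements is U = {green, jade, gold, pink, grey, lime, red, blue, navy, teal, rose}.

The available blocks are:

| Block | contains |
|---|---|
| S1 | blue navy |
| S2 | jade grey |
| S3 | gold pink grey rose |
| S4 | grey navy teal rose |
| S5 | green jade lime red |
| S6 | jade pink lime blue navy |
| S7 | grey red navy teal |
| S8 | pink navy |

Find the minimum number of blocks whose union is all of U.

S3 and S5 and S6 and S7 together: S3 ∪ S5 ∪ S6 ∪ S7 = {green, jade, gold, pink, grey, lime, red, blue, navy, teal, rose} — every element is covered.
No 3 of the 8 blocks cover everything (all 56 combinations miss at least one element), so 4 is optimal.

4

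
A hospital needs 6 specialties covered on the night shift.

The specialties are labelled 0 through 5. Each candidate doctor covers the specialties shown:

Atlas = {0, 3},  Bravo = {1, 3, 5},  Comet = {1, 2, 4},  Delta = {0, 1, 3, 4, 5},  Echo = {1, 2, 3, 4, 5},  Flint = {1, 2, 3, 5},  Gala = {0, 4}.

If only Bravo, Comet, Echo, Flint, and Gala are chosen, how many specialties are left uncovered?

Union of Bravo, Comet, Echo, Flint, Gala = {0, 1, 2, 3, 4, 5} — that's every specialty, so 0 are uncovered.

0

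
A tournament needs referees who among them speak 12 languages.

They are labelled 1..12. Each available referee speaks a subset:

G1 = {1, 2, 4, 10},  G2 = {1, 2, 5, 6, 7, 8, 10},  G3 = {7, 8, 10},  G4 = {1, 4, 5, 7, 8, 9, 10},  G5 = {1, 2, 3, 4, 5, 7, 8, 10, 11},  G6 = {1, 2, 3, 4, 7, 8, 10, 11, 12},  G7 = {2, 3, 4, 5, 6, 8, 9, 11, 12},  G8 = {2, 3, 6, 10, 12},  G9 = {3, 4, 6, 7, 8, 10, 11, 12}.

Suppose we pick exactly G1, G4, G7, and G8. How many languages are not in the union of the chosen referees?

Union of G1, G4, G7, G8 = {1, 2, 3, 4, 5, 6, 7, 8, 9, 10, 11, 12} — that's every language, so 0 are uncovered.

0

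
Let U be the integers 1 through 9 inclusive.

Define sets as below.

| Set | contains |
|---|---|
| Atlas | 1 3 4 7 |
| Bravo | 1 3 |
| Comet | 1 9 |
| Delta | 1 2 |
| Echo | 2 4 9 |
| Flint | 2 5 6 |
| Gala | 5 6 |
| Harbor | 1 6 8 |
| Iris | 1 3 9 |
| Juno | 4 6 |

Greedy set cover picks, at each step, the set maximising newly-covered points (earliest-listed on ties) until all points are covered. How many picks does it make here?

Greedy: pick Atlas (covers 4 new) → pick Flint (covers 3 new) → pick Comet (covers 1 new) → pick Harbor (covers 1 new). Total picks: 4.

4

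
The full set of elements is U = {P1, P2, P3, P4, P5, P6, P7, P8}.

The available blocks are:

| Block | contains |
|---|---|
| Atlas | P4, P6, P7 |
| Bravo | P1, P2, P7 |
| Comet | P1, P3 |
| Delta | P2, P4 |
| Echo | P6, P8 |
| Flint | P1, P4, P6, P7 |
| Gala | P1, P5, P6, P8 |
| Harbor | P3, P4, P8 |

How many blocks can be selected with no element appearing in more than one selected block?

Comet, Delta, Echo are pairwise disjoint (Comet={P1,P3}; Delta={P2,P4}; Echo={P6,P8}).
Every remaining block overlaps one of these, and no 4 of the listed blocks are pairwise disjoint, so 3 is the maximum.

3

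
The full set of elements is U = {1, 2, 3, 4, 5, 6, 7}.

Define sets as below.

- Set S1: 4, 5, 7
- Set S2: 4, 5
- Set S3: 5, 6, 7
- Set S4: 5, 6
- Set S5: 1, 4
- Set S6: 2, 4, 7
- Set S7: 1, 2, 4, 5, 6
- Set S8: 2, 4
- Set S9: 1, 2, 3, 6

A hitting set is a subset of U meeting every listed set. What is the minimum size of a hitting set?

The 2 elements {4, 6} hit every set.
The sets S4, S5 are pairwise disjoint, so any hitting set needs a separate element for each — at least 2. Hence 2 is optimal.

2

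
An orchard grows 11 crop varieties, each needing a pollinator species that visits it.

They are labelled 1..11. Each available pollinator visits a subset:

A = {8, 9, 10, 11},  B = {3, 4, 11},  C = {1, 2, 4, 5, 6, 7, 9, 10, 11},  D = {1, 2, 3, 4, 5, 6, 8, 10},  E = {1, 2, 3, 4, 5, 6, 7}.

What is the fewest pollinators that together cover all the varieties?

2

A and E together: A ∪ E = {1, 2, 3, 4, 5, 6, 7, 8, 9, 10, 11} — every variety is covered.
No single pollinator has all 11 varieties (the largest, C, has 9), so 2 is optimal.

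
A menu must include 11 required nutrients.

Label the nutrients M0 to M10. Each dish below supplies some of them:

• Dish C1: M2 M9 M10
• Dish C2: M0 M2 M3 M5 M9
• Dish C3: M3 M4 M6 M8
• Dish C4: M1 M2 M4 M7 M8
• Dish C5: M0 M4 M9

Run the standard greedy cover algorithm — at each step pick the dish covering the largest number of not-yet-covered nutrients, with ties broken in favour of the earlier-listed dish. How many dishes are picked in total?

Greedy: pick C2 (covers 5 new) → pick C4 (covers 4 new) → pick C1 (covers 1 new) → pick C3 (covers 1 new). Total picks: 4.

4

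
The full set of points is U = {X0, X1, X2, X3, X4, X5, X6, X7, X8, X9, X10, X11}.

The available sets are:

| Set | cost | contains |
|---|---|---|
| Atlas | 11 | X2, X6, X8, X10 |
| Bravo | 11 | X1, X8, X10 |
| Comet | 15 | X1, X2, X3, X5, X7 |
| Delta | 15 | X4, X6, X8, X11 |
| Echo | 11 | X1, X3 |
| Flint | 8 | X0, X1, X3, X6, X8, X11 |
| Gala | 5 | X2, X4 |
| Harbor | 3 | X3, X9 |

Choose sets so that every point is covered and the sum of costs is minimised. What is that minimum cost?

Bravo, Comet, Flint, Gala, Harbor together cover every point (Bravo ∪ Comet ∪ Flint ∪ Gala ∪ Harbor = {X0, X1, X2, X3, X4, X5, X6, X7, X8, X9, X10, X11}); total cost 11 + 15 + 8 + 5 + 3 = 42.
No covering selection has total cost below 42.

42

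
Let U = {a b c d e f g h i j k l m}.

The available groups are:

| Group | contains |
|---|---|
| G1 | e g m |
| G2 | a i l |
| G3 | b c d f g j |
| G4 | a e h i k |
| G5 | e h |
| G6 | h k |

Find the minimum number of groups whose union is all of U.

4

Take {G1, G2, G3, G6}. Their union is {a, b, c, d, e, f, g, h, i, j, k, l, m}, which is all 13 points.
No 3 of the 6 groups cover everything (all 20 combinations miss at least one point), so 4 is optimal.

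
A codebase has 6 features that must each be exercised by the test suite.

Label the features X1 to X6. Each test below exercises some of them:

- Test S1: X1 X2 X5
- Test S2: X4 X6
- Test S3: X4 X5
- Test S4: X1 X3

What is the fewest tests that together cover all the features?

3

Take {S1, S2, S4}. Their union is {X1, X2, X3, X4, X5, X6}, which is all 6 features.
Only S1 contains X2, so S1 is forced; the remaining 3 features need at least 2 more tests (each remaining test adds at most 2) — so at least 3 tests are needed, and 3 is optimal.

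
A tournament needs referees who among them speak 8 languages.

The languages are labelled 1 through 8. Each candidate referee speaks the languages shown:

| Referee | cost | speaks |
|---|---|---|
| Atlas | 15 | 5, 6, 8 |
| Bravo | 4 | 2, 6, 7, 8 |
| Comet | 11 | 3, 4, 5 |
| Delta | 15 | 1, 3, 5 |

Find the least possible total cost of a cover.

30

Bravo, Comet, Delta together cover every language (Bravo ∪ Comet ∪ Delta = {1, 2, 3, 4, 5, 6, 7, 8}); total cost 4 + 11 + 15 = 30.
No covering selection has total cost below 30.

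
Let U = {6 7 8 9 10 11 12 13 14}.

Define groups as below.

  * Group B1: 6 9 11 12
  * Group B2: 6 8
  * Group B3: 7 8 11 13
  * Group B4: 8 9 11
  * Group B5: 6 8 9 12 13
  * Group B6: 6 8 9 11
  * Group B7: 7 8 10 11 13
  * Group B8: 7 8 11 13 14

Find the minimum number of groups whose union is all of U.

3

Take {B1, B7, B8}. Their union is {6, 7, 8, 9, 10, 11, 12, 13, 14}, which is all 9 elements.
Only B7 contains 10, so B7 is forced; the remaining 4 elements need at least 2 more groups (each remaining group adds at most 3) — so at least 3 groups are needed, and 3 is optimal.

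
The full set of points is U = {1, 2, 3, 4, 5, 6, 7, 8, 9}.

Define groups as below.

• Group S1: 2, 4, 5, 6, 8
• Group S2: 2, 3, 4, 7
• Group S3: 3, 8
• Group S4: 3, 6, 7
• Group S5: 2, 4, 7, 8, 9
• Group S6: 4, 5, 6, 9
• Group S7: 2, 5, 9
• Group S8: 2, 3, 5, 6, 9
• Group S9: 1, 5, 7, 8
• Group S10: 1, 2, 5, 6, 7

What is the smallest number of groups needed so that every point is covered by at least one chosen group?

3

S5, S8, and S10 cover everything between them: the union {1, 2, 3, 4, 5, 6, 7, 8, 9} is all of U.
No 2 of the 10 groups cover everything (all 45 combinations miss at least one point), so 3 is optimal.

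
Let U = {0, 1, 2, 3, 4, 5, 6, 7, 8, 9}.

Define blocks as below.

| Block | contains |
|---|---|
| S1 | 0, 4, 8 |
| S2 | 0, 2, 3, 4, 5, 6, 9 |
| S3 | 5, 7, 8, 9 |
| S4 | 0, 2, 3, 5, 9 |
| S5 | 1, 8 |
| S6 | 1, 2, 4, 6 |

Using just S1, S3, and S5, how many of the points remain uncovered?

3

Union of S1, S3, S5 = {0, 1, 4, 5, 7, 8, 9}.
Not covered: 2, 3, 6 — 3 points.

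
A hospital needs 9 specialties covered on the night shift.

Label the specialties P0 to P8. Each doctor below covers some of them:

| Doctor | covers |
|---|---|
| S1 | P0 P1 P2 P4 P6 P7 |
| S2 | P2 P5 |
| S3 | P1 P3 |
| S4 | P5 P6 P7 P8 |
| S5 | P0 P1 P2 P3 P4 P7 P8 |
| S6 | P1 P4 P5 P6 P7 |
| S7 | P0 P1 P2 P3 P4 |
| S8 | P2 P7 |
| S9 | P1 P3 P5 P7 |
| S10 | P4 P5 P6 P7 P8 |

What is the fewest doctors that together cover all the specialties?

S5 and S10 together: S5 ∪ S10 = {P0, P1, P2, P3, P4, P5, P6, P7, P8} — every specialty is covered.
No single doctor has all 9 specialties (the largest, S5, has 7), so 2 is optimal.

2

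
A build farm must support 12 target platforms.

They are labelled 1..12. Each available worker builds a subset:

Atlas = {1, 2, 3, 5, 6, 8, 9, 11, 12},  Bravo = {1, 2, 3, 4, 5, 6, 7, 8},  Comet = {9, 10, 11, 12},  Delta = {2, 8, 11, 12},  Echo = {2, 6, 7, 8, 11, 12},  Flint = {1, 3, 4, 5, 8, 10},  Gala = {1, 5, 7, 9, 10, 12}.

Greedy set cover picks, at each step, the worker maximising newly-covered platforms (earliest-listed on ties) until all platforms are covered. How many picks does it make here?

Greedy: pick Atlas (covers 9 new) → pick Bravo (covers 2 new) → pick Comet (covers 1 new). Total picks: 3.
(The true minimum cover uses only 2 workers, so greedy is not optimal here.)

3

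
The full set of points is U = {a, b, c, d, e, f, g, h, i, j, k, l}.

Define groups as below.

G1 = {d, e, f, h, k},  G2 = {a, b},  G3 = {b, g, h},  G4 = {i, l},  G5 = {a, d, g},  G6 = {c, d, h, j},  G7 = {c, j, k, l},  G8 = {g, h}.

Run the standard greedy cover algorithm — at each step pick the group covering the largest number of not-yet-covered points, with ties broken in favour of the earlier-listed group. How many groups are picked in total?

5

Greedy: pick G1 (covers 5 new) → pick G7 (covers 3 new) → pick G2 (covers 2 new) → pick G3 (covers 1 new) → pick G4 (covers 1 new). Total picks: 5.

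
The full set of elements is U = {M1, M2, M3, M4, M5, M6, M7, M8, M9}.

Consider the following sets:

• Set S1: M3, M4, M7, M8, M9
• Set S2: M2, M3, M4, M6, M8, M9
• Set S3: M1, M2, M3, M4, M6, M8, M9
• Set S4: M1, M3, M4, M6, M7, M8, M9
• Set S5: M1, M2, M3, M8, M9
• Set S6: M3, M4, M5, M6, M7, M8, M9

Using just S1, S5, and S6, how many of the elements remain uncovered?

0

Union of S1, S5, S6 = {M1, M2, M3, M4, M5, M6, M7, M8, M9} — that's every element, so 0 are uncovered.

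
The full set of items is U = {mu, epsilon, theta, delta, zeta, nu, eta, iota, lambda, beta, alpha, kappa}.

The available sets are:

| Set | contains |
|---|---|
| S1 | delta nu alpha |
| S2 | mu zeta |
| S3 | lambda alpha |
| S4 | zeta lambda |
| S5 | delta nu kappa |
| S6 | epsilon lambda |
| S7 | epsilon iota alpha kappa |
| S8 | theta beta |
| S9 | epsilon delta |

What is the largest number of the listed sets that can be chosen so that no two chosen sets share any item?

S2, S3, S5, S8 are pairwise disjoint (S2={mu,zeta}; S3={lambda,alpha}; S5={delta,nu,kappa}; S8={theta,beta}).
Every remaining set overlaps one of these, and no 5 of the listed sets are pairwise disjoint, so 4 is the maximum.

4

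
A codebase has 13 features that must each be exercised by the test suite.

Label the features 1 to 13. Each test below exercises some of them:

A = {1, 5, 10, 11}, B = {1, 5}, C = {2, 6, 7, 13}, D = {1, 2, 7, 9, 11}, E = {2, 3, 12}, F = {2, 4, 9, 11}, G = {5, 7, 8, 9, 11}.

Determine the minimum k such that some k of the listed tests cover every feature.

5

A and C and E and F and G together: A ∪ C ∪ E ∪ F ∪ G = {1, 2, 3, 4, 5, 6, 7, 8, 9, 10, 11, 12, 13} — every feature is covered.
No 4 of the 7 tests cover everything (all 35 combinations miss at least one feature), so 5 is optimal.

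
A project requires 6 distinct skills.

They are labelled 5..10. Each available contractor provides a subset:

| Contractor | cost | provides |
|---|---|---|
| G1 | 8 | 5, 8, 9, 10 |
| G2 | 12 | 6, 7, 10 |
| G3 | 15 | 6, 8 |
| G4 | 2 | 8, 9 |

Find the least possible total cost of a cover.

G1, G2 together cover every skill (G1 ∪ G2 = {5, 6, 7, 8, 9, 10}); total cost 8 + 12 = 20.
The greedy pick G4, G1, G2 costs 22; no covering selection beats 20.

20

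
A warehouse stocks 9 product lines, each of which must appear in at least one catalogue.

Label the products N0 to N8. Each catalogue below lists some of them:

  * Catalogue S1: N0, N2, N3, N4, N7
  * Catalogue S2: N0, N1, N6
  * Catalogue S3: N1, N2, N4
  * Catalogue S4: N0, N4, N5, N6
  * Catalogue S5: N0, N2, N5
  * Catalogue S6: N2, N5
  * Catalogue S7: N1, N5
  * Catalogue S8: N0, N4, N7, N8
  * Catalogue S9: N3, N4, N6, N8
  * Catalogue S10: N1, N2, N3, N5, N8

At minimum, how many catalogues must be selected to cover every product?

S8 and S9 and S10 together: S8 ∪ S9 ∪ S10 = {N0, N1, N2, N3, N4, N5, N6, N7, N8} — every product is covered.
No 2 of the 10 catalogues cover everything (all 45 combinations miss at least one product), so 3 is optimal.

3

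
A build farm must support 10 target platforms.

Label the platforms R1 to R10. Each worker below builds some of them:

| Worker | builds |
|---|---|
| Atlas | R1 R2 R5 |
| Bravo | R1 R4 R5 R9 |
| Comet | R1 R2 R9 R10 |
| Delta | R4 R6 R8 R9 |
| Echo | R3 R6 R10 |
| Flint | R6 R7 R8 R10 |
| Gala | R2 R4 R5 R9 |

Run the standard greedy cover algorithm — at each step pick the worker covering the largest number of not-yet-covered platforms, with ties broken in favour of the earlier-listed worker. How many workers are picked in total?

4

Greedy: pick Bravo (covers 4 new) → pick Flint (covers 4 new) → pick Atlas (covers 1 new) → pick Echo (covers 1 new). Total picks: 4.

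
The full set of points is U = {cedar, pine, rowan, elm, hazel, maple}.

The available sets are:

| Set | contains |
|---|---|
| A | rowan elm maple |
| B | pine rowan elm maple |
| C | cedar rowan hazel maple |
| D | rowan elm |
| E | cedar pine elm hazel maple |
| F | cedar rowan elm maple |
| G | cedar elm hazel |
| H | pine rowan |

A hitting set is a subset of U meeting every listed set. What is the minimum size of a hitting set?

Take T = {cedar, rowan}. Each listed set contains at least one of these, so T is a hitting set of size 2.
The sets G, H are pairwise disjoint, so any hitting set needs a separate point for each — at least 2. Hence 2 is optimal.

2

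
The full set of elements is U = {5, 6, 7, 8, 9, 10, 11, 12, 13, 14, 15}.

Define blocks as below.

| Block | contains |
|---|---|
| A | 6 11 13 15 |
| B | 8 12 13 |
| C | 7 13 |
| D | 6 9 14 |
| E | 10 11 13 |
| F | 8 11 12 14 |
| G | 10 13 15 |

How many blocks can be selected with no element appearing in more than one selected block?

C, D are pairwise disjoint (C={7,13}; D={6,9,14}).
Every remaining block overlaps one of these, and no 3 of the listed blocks are pairwise disjoint, so 2 is the maximum.

2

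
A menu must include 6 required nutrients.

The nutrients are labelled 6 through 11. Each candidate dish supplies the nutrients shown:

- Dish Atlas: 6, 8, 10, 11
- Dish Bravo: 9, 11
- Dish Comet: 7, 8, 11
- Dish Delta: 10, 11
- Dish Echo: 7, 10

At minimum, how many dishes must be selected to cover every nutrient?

Take {Atlas, Bravo, Comet}. Their union is {6, 7, 8, 9, 10, 11}, which is all 6 nutrients.
Only Atlas contains 6, so Atlas is forced; the remaining 2 nutrients need at least 2 more dishes (each remaining dish adds at most 1) — so at least 3 dishes are needed, and 3 is optimal.

3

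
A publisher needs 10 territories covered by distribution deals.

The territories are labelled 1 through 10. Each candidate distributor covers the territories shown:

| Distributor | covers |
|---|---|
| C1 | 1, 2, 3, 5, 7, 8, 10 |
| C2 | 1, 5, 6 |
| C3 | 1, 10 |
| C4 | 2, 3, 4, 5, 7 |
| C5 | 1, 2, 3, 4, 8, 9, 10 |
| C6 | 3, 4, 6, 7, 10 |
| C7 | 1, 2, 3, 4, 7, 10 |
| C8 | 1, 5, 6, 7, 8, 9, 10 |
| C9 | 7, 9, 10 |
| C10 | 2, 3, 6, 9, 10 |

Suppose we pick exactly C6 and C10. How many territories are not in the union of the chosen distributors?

Union of C6, C10 = {2, 3, 4, 6, 7, 9, 10}.
Not covered: 1, 5, 8 — 3 territories.

3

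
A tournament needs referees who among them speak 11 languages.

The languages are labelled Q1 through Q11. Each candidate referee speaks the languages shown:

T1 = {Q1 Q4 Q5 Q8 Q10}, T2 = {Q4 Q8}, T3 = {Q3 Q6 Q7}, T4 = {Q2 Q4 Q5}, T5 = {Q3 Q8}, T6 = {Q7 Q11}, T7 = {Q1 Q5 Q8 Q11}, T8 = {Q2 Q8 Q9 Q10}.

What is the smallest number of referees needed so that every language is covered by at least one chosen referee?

4

Take {T1, T3, T7, T8}. Their union is {Q1, Q2, Q3, Q4, Q5, Q6, Q7, Q8, Q9, Q10, Q11}, which is all 11 languages.
Only T8 contains Q9, so T8 is forced; the remaining 7 languages need at least 3 more referees (each remaining referee adds at most 3) — so at least 4 referees are needed, and 4 is optimal.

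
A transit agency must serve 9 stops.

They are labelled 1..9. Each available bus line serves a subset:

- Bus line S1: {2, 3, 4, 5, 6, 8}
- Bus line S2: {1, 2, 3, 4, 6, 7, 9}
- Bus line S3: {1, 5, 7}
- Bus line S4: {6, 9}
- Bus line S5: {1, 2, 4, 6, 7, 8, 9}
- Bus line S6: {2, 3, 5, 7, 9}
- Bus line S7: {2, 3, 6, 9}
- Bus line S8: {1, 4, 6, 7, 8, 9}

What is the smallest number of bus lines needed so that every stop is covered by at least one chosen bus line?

S1 and S5 together: S1 ∪ S5 = {1, 2, 3, 4, 5, 6, 7, 8, 9} — every stop is covered.
No single bus line has all 9 stops (the largest, S2, has 7), so 2 is optimal.

2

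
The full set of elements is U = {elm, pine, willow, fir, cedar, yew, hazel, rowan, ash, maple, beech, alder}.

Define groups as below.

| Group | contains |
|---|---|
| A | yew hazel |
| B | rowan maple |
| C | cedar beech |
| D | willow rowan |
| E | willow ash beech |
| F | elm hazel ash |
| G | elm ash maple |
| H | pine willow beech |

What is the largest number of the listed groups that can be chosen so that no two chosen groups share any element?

A, C, D, G are pairwise disjoint (A={yew,hazel}; C={cedar,beech}; D={willow,rowan}; G={elm,ash,maple}).
Every remaining group overlaps one of these, and no 5 of the listed groups are pairwise disjoint, so 4 is the maximum.

4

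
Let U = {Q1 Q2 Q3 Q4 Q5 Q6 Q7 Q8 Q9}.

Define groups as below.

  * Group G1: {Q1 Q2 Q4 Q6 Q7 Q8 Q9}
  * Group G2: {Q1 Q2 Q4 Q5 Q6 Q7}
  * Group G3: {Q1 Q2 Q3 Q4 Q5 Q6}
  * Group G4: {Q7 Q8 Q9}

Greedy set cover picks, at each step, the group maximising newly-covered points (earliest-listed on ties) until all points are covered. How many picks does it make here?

Greedy: pick G1 (covers 7 new) → pick G3 (covers 2 new). Total picks: 2.

2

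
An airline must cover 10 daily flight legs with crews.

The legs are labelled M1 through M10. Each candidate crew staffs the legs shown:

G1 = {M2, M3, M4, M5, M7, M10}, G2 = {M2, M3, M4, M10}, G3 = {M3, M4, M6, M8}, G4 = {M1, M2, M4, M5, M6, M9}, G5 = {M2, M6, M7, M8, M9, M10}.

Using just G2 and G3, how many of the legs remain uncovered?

Union of G2, G3 = {M2, M3, M4, M6, M8, M10}.
Not covered: M1, M5, M7, M9 — 4 legs.

4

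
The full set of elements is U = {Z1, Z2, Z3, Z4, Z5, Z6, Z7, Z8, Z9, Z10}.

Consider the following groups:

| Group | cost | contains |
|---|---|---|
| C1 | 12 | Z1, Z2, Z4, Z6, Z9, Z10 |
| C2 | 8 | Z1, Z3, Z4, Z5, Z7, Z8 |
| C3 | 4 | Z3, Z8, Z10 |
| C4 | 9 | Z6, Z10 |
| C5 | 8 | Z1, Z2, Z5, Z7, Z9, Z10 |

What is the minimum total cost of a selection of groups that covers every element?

20

C1, C2 together cover every element (C1 ∪ C2 = {Z1, Z2, Z3, Z4, Z5, Z6, Z7, Z8, Z9, Z10}); total cost 12 + 8 = 20.
The greedy pick C2, C5, C4 costs 25; no covering selection beats 20.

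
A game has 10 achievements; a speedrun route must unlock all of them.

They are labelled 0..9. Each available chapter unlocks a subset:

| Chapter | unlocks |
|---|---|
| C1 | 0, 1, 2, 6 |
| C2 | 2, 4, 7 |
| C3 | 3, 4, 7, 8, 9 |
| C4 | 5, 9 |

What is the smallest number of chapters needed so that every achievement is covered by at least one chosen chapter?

Take {C1, C3, C4}. Their union is {0, 1, 2, 3, 4, 5, 6, 7, 8, 9}, which is all 10 achievements.
Only C1 contains 0, so C1 is forced; the remaining 6 achievements need at least 2 more chapters (each remaining chapter adds at most 5) — so at least 3 chapters are needed, and 3 is optimal.

3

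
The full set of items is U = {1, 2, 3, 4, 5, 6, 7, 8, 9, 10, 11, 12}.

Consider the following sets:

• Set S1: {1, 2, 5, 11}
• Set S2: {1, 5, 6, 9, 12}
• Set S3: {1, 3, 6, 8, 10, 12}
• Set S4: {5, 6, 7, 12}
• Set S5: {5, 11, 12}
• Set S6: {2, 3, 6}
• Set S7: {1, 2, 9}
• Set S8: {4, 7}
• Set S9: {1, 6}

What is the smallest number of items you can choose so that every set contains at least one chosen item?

4

The 4 items {1, 3, 4, 12} hit every set.
No choice of 3 items meets every set, so 4 is the minimum.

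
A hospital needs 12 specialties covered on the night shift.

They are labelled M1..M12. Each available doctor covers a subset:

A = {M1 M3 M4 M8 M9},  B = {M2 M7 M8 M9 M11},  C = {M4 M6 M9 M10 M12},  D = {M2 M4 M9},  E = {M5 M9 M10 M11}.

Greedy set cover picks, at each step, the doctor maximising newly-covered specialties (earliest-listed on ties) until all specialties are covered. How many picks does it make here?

Greedy: pick A (covers 5 new) → pick B (covers 3 new) → pick C (covers 3 new) → pick E (covers 1 new). Total picks: 4.

4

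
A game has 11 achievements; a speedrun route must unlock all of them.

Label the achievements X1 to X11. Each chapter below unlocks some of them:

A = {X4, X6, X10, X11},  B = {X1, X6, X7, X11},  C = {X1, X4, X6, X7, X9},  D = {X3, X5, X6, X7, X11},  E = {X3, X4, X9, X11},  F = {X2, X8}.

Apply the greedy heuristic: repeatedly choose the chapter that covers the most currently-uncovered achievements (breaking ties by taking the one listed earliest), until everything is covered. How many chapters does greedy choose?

Greedy: pick C (covers 5 new) → pick D (covers 3 new) → pick F (covers 2 new) → pick A (covers 1 new). Total picks: 4.

4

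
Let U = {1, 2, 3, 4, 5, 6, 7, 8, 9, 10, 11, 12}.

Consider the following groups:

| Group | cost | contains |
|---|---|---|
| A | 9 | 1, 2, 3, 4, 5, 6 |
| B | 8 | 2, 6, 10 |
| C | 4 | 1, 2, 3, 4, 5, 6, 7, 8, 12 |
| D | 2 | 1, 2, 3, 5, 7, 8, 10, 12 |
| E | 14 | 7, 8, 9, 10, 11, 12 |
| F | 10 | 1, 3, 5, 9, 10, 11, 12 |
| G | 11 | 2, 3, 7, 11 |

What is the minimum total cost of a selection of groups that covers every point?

C, F together cover every point (C ∪ F = {1, 2, 3, 4, 5, 6, 7, 8, 9, 10, 11, 12}); total cost 4 + 10 = 14.
The greedy pick D, C, F costs 16; no covering selection beats 14.

14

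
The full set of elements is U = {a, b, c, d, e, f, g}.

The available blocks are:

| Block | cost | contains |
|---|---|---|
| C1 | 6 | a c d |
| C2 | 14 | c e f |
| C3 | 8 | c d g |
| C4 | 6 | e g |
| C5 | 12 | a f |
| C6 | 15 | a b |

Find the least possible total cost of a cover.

37

C2, C3, C6 together cover every element (C2 ∪ C3 ∪ C6 = {a, b, c, d, e, f, g}); total cost 14 + 8 + 15 = 37.
The greedy pick C1, C4, C5, C6 costs 39; no covering selection beats 37.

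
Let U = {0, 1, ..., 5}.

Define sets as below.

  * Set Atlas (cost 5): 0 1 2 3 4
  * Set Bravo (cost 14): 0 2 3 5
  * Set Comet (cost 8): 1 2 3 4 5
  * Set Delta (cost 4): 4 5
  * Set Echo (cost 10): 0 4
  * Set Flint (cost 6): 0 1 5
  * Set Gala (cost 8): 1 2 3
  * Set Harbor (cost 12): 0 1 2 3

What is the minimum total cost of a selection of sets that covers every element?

9

Atlas, Delta together cover every element (Atlas ∪ Delta = {0, 1, 2, 3, 4, 5}); total cost 5 + 4 = 9.
No covering selection has total cost below 9.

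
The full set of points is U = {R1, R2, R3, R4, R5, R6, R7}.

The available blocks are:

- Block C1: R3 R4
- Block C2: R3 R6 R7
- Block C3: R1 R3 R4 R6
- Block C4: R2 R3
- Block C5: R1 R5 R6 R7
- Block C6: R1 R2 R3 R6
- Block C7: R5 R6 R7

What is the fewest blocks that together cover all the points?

3

C1, C6, and C7 cover everything between them: the union {R1, R2, R3, R4, R5, R6, R7} is all of U.
No 2 of the 7 blocks cover everything (all 21 combinations miss at least one point), so 3 is optimal.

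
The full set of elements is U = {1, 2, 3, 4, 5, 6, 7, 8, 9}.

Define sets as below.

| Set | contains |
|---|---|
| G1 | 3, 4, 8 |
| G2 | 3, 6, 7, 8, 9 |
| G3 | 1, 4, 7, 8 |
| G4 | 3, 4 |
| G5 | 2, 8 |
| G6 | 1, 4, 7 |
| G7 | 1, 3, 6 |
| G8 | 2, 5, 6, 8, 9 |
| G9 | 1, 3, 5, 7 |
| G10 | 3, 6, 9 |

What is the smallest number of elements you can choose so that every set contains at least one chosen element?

3

H = {2, 3, 7} meets every set (each contains at least one member of H), and |H| = 3.
The sets G5, G6, G10 are pairwise disjoint, so any hitting set needs a separate element for each — at least 3. Hence 3 is optimal.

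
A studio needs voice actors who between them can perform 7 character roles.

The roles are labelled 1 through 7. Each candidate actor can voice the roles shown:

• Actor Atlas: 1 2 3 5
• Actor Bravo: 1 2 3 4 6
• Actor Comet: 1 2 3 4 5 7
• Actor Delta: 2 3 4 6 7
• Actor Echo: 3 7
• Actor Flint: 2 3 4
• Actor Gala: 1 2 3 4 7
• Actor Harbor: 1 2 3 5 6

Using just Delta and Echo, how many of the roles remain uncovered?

Union of Delta, Echo = {2, 3, 4, 6, 7}.
Not covered: 1, 5 — 2 roles.

2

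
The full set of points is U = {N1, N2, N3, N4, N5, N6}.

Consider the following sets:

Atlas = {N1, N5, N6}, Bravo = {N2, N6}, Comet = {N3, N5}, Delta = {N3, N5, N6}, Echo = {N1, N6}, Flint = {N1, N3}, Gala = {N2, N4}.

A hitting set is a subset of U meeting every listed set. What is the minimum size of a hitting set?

Take H = {N2, N3, N6}. Each listed set contains at least one of these, so H is a hitting set of size 3.
The sets Comet, Echo, Gala are pairwise disjoint, so any hitting set needs a separate point for each — at least 3. Hence 3 is optimal.

3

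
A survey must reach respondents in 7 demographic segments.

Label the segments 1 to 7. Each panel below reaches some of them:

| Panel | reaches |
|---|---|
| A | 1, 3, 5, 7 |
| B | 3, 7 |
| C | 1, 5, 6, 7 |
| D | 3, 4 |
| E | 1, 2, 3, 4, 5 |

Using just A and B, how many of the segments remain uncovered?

Union of A, B = {1, 3, 5, 7}.
Not covered: 2, 4, 6 — 3 segments.

3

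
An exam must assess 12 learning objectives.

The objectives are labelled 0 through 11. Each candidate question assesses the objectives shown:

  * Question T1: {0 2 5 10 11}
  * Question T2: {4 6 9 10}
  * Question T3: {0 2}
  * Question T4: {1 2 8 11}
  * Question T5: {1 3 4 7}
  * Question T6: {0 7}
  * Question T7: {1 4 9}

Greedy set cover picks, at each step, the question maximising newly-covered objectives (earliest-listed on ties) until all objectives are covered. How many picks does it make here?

4

Greedy: pick T1 (covers 5 new) → pick T5 (covers 4 new) → pick T2 (covers 2 new) → pick T4 (covers 1 new). Total picks: 4.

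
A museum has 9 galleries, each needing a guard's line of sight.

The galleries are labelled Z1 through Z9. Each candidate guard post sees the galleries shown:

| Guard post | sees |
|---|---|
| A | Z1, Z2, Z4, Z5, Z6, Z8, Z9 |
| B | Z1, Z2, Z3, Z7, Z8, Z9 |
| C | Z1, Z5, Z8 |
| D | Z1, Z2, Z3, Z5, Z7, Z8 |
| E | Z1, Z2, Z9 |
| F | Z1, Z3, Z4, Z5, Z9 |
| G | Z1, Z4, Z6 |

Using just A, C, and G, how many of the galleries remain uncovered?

Union of A, C, G = {Z1, Z2, Z4, Z5, Z6, Z8, Z9}.
Not covered: Z3, Z7 — 2 galleries.

2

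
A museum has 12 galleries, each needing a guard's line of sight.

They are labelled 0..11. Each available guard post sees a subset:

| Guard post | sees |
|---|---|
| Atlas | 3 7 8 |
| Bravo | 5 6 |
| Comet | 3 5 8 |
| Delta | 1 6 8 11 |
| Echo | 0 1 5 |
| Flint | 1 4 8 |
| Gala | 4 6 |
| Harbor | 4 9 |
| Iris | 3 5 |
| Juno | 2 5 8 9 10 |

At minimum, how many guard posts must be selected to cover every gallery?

5

Atlas and Delta and Echo and Flint and Juno together: Atlas ∪ Delta ∪ Echo ∪ Flint ∪ Juno = {0, 1, 2, 3, 4, 5, 6, 7, 8, 9, 10, 11} — every gallery is covered.
No 4 of the 10 guard posts cover everything (all 210 combinations miss at least one gallery), so 5 is optimal.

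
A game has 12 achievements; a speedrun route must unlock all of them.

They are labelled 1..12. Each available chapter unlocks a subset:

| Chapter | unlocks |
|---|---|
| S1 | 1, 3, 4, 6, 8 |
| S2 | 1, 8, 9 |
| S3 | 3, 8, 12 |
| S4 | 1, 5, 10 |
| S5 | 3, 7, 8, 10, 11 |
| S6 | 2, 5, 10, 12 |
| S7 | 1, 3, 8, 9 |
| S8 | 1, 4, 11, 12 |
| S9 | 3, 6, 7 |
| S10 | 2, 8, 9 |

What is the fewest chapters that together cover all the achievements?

4

S1 and S5 and S6 and S10 together: S1 ∪ S5 ∪ S6 ∪ S10 = {1, 2, 3, 4, 5, 6, 7, 8, 9, 10, 11, 12} — every achievement is covered.
No 3 of the 10 chapters cover everything (all 120 combinations miss at least one achievement), so 4 is optimal.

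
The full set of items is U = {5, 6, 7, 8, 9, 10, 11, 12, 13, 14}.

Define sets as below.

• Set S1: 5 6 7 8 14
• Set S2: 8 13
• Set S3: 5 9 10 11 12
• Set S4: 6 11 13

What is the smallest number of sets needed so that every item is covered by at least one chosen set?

3

S1 and S2 and S3 together: S1 ∪ S2 ∪ S3 = {5, 6, 7, 8, 9, 10, 11, 12, 13, 14} — every item is covered.
Only S1 contains 7, so S1 is forced; the remaining 5 items need at least 2 more sets (each remaining set adds at most 4) — so at least 3 sets are needed, and 3 is optimal.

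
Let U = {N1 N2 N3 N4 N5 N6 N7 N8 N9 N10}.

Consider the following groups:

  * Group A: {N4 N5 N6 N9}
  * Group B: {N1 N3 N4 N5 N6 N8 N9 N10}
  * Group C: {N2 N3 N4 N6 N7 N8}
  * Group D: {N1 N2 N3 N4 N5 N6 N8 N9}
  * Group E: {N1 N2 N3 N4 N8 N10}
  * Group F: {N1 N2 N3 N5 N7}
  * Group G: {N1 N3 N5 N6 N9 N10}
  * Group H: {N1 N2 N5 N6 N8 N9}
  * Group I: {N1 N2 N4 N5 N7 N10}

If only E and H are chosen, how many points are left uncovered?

1

Union of E, H = {N1, N2, N3, N4, N5, N6, N8, N9, N10}.
Not covered: N7 — 1 point.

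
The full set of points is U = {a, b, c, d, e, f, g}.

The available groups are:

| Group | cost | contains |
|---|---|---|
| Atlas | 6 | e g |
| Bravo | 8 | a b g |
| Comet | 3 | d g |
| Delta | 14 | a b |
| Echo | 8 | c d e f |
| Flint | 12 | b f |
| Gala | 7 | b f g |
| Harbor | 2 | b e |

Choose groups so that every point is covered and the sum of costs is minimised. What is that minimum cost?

Bravo, Echo together cover every point (Bravo ∪ Echo = {a, b, c, d, e, f, g}); total cost 8 + 8 = 16.
The greedy pick Harbor, Comet, Echo, Bravo costs 21; no covering selection beats 16.

16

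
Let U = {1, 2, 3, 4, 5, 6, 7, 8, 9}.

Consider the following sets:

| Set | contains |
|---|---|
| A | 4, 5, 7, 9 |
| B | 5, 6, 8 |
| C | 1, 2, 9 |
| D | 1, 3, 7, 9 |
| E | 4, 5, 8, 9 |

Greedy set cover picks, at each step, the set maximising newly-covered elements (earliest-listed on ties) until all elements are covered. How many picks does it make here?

4

Greedy: pick A (covers 4 new) → pick B (covers 2 new) → pick C (covers 2 new) → pick D (covers 1 new). Total picks: 4.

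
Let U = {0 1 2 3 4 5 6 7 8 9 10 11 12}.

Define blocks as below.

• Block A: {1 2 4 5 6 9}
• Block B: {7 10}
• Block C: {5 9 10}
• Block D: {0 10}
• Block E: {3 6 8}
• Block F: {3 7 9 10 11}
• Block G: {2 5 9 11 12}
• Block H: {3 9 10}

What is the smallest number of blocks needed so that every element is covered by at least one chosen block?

5

A and B and D and E and G together: A ∪ B ∪ D ∪ E ∪ G = {0, 1, 2, 3, 4, 5, 6, 7, 8, 9, 10, 11, 12} — every element is covered.
No 4 of the 8 blocks cover everything (all 70 combinations miss at least one element), so 5 is optimal.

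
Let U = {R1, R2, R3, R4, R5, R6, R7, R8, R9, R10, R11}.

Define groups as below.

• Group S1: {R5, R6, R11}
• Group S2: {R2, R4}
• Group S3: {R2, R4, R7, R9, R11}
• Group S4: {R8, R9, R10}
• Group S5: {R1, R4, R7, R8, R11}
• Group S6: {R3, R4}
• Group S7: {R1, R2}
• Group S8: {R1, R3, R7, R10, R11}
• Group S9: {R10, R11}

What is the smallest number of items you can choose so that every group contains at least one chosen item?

The 4 items {R2, R3, R9, R11} hit every group.
The groups S1, S4, S6, S7 are pairwise disjoint, so any hitting set needs a separate item for each — at least 4. Hence 4 is optimal.

4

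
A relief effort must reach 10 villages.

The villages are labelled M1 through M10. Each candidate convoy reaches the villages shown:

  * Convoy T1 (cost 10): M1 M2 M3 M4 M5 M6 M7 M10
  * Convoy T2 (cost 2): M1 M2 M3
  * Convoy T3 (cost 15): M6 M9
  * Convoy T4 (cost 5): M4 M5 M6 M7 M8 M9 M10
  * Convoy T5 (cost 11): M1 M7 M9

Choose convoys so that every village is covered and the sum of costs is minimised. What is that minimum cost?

7

T2, T4 together cover every village (T2 ∪ T4 = {M1, M2, M3, M4, M5, M6, M7, M8, M9, M10}); total cost 2 + 5 = 7.
No covering selection has total cost below 7.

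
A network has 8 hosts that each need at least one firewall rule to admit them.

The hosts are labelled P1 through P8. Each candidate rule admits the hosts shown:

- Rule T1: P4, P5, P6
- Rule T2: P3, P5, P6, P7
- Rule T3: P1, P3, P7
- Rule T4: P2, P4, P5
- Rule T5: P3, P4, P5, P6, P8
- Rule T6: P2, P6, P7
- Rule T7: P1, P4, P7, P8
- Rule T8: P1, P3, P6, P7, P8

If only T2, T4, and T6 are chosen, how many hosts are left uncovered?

Union of T2, T4, T6 = {P2, P3, P4, P5, P6, P7}.
Not covered: P1, P8 — 2 hosts.

2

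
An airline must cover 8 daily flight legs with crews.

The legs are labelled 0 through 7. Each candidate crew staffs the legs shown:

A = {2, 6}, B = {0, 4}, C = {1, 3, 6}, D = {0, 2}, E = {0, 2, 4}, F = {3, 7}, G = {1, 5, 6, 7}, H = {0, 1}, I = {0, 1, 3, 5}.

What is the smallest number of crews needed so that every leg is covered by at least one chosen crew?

E and F and G together: E ∪ F ∪ G = {0, 1, 2, 3, 4, 5, 6, 7} — every leg is covered.
No 2 of the 9 crews cover everything (all 36 combinations miss at least one leg), so 3 is optimal.

3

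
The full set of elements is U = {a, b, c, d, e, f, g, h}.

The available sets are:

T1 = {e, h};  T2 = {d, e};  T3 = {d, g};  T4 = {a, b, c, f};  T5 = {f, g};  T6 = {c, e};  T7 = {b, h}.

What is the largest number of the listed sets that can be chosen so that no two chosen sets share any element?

T3, T6, T7 are pairwise disjoint (T3={d,g}; T6={c,e}; T7={b,h}).
Every remaining set overlaps one of these, and no 4 of the listed sets are pairwise disjoint, so 3 is the maximum.

3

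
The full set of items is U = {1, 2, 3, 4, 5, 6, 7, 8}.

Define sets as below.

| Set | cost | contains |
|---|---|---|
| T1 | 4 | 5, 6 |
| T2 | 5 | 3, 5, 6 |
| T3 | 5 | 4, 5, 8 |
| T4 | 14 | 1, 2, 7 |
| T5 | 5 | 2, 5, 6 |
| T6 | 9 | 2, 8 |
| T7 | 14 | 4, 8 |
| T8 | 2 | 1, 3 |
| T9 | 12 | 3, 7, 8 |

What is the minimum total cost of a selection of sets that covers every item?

T3, T5, T8, T9 together cover every item (T3 ∪ T5 ∪ T8 ∪ T9 = {1, 2, 3, 4, 5, 6, 7, 8}); total cost 5 + 5 + 2 + 12 = 24.
No covering selection has total cost below 24.

24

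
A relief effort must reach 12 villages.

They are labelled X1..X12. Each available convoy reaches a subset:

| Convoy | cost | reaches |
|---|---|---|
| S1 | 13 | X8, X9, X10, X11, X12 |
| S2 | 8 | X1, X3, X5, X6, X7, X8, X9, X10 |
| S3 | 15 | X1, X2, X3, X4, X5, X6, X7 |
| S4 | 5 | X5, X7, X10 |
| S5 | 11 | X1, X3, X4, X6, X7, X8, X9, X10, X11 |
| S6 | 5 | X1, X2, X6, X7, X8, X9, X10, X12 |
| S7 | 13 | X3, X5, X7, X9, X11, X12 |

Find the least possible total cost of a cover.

S4, S5, S6 together cover every village (S4 ∪ S5 ∪ S6 = {X1, X2, X3, X4, X5, X6, X7, X8, X9, X10, X11, X12}); total cost 5 + 11 + 5 = 21.
No covering selection has total cost below 21.

21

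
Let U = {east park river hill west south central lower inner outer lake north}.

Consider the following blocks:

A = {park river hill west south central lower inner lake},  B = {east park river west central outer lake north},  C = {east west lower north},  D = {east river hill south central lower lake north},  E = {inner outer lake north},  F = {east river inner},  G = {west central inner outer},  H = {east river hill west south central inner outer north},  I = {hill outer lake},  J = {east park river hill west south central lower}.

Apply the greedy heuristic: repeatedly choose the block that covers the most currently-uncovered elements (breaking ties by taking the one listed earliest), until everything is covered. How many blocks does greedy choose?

Greedy: pick A (covers 9 new) → pick B (covers 3 new). Total picks: 2.

2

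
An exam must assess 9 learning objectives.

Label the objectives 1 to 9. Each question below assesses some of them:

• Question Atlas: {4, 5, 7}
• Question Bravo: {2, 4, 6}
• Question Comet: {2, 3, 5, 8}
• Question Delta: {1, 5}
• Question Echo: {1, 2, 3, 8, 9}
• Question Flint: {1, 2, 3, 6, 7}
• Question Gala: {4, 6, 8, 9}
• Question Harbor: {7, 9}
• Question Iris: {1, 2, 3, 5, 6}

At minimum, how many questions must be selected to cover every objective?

Take {Atlas, Echo, Flint}. Their union is {1, 2, 3, 4, 5, 6, 7, 8, 9}, which is all 9 objectives.
No 2 of the 9 questions cover everything (all 36 combinations miss at least one objective), so 3 is optimal.

3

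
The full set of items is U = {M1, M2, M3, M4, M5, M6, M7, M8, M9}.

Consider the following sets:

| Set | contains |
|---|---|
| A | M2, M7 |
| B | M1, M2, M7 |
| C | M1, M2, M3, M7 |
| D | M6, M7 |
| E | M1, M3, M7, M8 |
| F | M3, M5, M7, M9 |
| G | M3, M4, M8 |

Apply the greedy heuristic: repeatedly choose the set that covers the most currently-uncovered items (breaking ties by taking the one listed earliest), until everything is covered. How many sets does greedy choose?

Greedy: pick C (covers 4 new) → pick F (covers 2 new) → pick G (covers 2 new) → pick D (covers 1 new). Total picks: 4.

4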